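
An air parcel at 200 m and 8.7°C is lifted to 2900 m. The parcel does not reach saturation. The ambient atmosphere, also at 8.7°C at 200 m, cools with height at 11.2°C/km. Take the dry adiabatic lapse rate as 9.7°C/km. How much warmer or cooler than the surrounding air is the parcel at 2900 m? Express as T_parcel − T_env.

Parcel:
  200 → 2900 m (dry, 9.7°C/km): ΔT = -9.7 × 2.7 = -26.19°C → T = -17.49°C
Environment:
  200 → 2900 m (environment, 11.2°C/km): ΔT = -11.2 × 2.7 = -30.24°C → T = -21.54°C
T_parcel − T_env = -17.49 − (-21.54) = +4.05°C

+4.05°C (parcel warmer than environment)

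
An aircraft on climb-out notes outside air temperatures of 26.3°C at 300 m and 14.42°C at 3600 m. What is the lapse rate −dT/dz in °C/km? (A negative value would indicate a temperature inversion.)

3.6°C/km

Γ = −ΔT/Δz = (26.3 − 14.42) / (3600 − 300) m
  = 11.88°C / 3.3 km = 3.6°C/km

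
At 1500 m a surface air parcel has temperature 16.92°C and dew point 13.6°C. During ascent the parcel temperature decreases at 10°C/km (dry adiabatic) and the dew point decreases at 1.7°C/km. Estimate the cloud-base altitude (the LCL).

1900 m

T and T_d converge at 10 − 1.7 = 8.3°C per km
Height above start = (16.92 − 13.6) / 8.3 = 0.4 km
LCL altitude = 1500 m + 400 m = 1900 m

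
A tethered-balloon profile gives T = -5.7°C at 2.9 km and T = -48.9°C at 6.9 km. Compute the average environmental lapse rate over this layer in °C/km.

10.8°C/km

Γ = −ΔT/Δz = (-5.7 − (-48.9)) / (6900 − 2900) m
  = 43.2°C / 4 km = 10.8°C/km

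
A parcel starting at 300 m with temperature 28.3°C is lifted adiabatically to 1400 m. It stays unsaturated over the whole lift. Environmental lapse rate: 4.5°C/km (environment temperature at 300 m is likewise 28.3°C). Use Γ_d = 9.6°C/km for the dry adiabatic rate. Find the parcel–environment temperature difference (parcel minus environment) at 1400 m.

-5.61°C (parcel cooler than environment)

Parcel:
  From 300 m to 1400 m (dry): cools by 9.6 × 1.1 = 10.56°C, giving 17.74°C.
Environment:
  From 300 m to 1400 m (environment): cools by 4.5 × 1.1 = 4.95°C, giving 23.35°C.
T_parcel − T_env = 17.74 − 23.35 = -5.61°C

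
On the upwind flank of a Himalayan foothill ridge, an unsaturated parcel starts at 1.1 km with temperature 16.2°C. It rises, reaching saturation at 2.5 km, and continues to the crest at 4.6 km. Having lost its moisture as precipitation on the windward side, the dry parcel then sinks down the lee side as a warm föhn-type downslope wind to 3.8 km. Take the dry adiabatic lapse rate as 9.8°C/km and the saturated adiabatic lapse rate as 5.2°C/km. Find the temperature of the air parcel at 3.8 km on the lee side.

Dry to 2500 m: -9.8 × 1.4 km = -13.72°C, so T = 2.48°C.
Saturated to 4600 m: -5.2 × 2.1 km = -10.92°C, so T = -8.44°C.
Dry descent to 3800 m: +9.8 × 0.8 km = +7.84°C, so T = -0.6°C.

-0.6°C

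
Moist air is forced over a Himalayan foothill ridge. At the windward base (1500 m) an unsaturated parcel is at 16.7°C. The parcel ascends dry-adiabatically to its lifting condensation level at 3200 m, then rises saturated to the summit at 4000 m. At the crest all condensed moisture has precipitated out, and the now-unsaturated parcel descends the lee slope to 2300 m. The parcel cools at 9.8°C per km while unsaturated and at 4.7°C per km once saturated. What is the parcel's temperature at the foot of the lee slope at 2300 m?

From 1500 m to 3200 m (dry): cools by 9.8 × 1.7 = 16.66°C, giving 0.04°C.
From 3200 m to 4000 m (saturated): cools by 4.7 × 0.8 = 3.76°C, giving -3.72°C.
From 4000 m to 2300 m (dry descent): warms by 9.8 × 1.7 = 16.66°C, giving 12.94°C.

12.94°C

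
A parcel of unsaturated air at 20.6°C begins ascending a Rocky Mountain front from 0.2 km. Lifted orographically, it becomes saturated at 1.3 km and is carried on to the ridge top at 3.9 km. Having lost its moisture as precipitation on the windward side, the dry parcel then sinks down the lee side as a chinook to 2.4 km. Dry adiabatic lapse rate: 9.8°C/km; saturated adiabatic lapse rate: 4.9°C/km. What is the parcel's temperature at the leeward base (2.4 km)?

200–1300 m, dry: Δz = 1.1 km ⇒ ΔT = -10.78°C; T = 9.82°C
1300–3900 m, saturated: Δz = 2.6 km ⇒ ΔT = -12.74°C; T = -2.92°C
3900–2400 m, dry descent: Δz = 1.5 km ⇒ ΔT = +14.7°C; T = 11.78°C

11.78°C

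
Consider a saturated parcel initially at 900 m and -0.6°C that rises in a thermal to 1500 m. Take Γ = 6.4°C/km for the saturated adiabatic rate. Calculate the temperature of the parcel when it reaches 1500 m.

From 900 m to 1500 m (saturated adiabatic): cools by 6.4 × 0.6 = 3.84°C, giving -4.44°C.

-4.44°C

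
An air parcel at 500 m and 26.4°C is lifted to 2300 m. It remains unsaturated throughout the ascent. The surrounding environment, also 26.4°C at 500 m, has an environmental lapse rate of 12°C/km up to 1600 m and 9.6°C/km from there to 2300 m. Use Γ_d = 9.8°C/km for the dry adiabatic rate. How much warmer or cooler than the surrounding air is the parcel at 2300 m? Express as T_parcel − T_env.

+2.28°C (parcel warmer than environment)

Parcel:
  500–2300 m, dry: Δz = 1.8 km ⇒ ΔT = -17.64°C; T = 8.76°C
Environment:
  500–1600 m, environment, lower layer: Δz = 1.1 km ⇒ ΔT = -13.2°C; T = 13.2°C
  1600–2300 m, environment, upper layer: Δz = 0.7 km ⇒ ΔT = -6.72°C; T = 6.48°C
T_parcel − T_env = 8.76 − 6.48 = +2.28°C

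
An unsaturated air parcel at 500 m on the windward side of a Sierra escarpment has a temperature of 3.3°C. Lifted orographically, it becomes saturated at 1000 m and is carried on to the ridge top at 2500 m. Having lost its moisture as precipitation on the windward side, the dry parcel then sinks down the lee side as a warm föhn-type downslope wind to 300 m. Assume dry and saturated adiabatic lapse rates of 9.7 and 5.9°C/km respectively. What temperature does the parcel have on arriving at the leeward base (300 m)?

Dry to 1000 m: -9.7 × 0.5 km = -4.85°C, so T = -1.55°C.
Saturated to 2500 m: -5.9 × 1.5 km = -8.85°C, so T = -10.4°C.
Dry descent to 300 m: +9.7 × 2.2 km = +21.34°C, so T = 10.94°C.

10.94°C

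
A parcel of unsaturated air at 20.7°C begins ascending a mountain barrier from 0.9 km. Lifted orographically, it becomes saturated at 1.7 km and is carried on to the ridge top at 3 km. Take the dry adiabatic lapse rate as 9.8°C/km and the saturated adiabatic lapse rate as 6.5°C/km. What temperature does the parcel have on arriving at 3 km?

4.41°C

From 900 m to 1700 m (dry): cools by 9.8 × 0.8 = 7.84°C, giving 12.86°C.
From 1700 m to 3000 m (saturated): cools by 6.5 × 1.3 = 8.45°C, giving 4.41°C.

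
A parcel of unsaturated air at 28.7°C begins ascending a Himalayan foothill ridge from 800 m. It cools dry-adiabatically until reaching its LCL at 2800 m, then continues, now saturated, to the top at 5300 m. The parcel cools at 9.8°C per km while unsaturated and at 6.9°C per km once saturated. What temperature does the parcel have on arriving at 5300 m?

-8.15°C

800–2800 m, dry: Δz = 2 km ⇒ ΔT = -19.6°C; T = 9.1°C
2800–5300 m, saturated: Δz = 2.5 km ⇒ ΔT = -17.25°C; T = -8.15°C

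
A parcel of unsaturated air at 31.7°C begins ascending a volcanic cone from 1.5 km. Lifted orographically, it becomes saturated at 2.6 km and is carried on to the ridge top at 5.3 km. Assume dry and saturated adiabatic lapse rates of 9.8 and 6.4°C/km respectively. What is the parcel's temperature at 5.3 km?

Dry to 2600 m: -9.8 × 1.1 km = -10.78°C, so T = 20.92°C.
Saturated to 5300 m: -6.4 × 2.7 km = -17.28°C, so T = 3.64°C.

3.64°C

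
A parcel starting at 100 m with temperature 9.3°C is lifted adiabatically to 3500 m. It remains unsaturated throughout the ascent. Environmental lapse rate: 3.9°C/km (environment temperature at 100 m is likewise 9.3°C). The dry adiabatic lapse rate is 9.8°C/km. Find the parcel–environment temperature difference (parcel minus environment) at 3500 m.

-20.06°C (parcel cooler than environment)

Parcel:
  100 → 3500 m (dry, 9.8°C/km): ΔT = -9.8 × 3.4 = -33.32°C → T = -24.02°C
Environment:
  100 → 3500 m (environment, 3.9°C/km): ΔT = -3.9 × 3.4 = -13.26°C → T = -3.96°C
T_parcel − T_env = -24.02 − (-3.96) = -20.06°C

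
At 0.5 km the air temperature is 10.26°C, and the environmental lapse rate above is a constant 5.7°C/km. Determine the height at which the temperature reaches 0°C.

2.3 km

Height above start = (10.26 − 0) / 5.7 = 1.8 km
Altitude = 500 m + 1800 m = 2300 m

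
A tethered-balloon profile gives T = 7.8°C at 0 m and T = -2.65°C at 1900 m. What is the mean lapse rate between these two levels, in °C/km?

Γ = −ΔT/Δz = (7.8 − (-2.65)) / (1900 − 0) m
  = 10.45°C / 1.9 km = 5.5°C/km

5.5°C/km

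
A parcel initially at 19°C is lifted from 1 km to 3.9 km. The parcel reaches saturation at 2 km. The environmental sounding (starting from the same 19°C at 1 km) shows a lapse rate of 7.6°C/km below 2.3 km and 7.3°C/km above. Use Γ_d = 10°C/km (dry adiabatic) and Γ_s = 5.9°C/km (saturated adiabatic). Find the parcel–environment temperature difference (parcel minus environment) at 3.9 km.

+0.35°C (parcel warmer than environment)

Parcel:
  From 1000 m to 2000 m (dry): cools by 10 × 1 = 10°C, giving 9°C.
  From 2000 m to 3900 m (saturated): cools by 5.9 × 1.9 = 11.21°C, giving -2.21°C.
Environment:
  From 1000 m to 2300 m (environment, lower layer): cools by 7.6 × 1.3 = 9.88°C, giving 9.12°C.
  From 2300 m to 3900 m (environment, upper layer): cools by 7.3 × 1.6 = 11.68°C, giving -2.56°C.
T_parcel − T_env = -2.21 − (-2.56) = +0.35°C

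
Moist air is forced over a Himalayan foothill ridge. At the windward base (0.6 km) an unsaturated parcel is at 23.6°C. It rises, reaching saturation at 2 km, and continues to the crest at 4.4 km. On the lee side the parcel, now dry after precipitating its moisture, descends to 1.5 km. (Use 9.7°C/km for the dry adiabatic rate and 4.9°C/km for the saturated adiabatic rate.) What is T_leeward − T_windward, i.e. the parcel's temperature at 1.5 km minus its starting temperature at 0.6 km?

600–2000 m, dry: Δz = 1.4 km ⇒ ΔT = -13.58°C; T = 10.02°C
2000–4400 m, saturated: Δz = 2.4 km ⇒ ΔT = -11.76°C; T = -1.74°C
4400–1500 m, dry descent: Δz = 2.9 km ⇒ ΔT = +28.13°C; T = 26.39°C
Net change vs windward start: 26.39 − 23.6 = +2.79°C

+2.79°C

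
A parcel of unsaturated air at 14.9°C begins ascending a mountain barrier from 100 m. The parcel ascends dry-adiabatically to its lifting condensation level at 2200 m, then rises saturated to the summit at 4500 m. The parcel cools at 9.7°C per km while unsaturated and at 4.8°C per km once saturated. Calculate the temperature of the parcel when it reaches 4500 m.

-16.51°C

100 → 2200 m (dry, 9.7°C/km): ΔT = -9.7 × 2.1 = -20.37°C → T = -5.47°C
2200 → 4500 m (saturated, 4.8°C/km): ΔT = -4.8 × 2.3 = -11.04°C → T = -16.51°C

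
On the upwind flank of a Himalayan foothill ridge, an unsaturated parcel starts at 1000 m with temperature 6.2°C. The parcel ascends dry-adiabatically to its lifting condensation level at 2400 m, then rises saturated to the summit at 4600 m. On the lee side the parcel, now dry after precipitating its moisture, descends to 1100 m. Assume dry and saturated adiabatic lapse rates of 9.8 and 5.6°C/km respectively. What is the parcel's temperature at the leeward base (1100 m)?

14.46°C

From 1000 m to 2400 m (dry): cools by 9.8 × 1.4 = 13.72°C, giving -7.52°C.
From 2400 m to 4600 m (saturated): cools by 5.6 × 2.2 = 12.32°C, giving -19.84°C.
From 4600 m to 1100 m (dry descent): warms by 9.8 × 3.5 = 34.3°C, giving 14.46°C.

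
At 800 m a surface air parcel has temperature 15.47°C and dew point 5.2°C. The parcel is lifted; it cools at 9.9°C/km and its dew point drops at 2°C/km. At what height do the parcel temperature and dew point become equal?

2100 m

T and T_d converge at 9.9 − 2 = 7.9°C per km
Height above start = (15.47 − 5.2) / 7.9 = 1.3 km
LCL altitude = 800 m + 1300 m = 2100 m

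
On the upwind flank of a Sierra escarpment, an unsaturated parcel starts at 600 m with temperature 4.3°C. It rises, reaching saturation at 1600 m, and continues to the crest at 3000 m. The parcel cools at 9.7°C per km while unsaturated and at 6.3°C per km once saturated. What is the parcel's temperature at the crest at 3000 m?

-14.22°C

From 600 m to 1600 m (dry): cools by 9.7 × 1 = 9.7°C, giving -5.4°C.
From 1600 m to 3000 m (saturated): cools by 6.3 × 1.4 = 8.82°C, giving -14.22°C.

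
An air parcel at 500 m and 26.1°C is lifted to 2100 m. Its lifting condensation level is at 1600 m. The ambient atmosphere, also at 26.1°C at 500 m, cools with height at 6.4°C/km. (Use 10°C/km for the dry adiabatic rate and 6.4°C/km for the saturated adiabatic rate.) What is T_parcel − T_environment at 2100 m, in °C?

-3.96°C (parcel cooler than environment)

Parcel:
  From 500 m to 1600 m (dry): cools by 10 × 1.1 = 11°C, giving 15.1°C.
  From 1600 m to 2100 m (saturated): cools by 6.4 × 0.5 = 3.2°C, giving 11.9°C.
Environment:
  From 500 m to 2100 m (environment): cools by 6.4 × 1.6 = 10.24°C, giving 15.86°C.
T_parcel − T_env = 11.9 − 15.86 = -3.96°C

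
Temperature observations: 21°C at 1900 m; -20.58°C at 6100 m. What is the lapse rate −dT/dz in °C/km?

9.9°C/km

Γ = −ΔT/Δz = (21 − (-20.58)) / (6100 − 1900) m
  = 41.58°C / 4.2 km = 9.9°C/km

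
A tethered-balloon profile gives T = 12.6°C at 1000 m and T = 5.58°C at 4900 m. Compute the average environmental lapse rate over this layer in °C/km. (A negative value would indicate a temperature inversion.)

Γ = −ΔT/Δz = (12.6 − 5.58) / (4900 − 1000) m
  = 7.02°C / 3.9 km = 1.8°C/km

1.8°C/km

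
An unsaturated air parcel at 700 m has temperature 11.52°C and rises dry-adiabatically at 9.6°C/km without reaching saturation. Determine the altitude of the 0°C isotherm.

1900 m

Height above start = (11.52 − 0) / 9.6 = 1.2 km
Altitude = 700 m + 1200 m = 1900 m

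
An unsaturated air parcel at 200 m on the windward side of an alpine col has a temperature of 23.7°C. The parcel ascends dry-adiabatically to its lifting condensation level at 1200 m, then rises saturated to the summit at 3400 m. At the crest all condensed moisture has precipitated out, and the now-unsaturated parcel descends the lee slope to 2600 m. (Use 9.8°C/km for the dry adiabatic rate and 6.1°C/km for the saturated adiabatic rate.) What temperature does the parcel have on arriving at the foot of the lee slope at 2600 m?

8.32°C

From 200 m to 1200 m (dry): cools by 9.8 × 1 = 9.8°C, giving 13.9°C.
From 1200 m to 3400 m (saturated): cools by 6.1 × 2.2 = 13.42°C, giving 0.48°C.
From 3400 m to 2600 m (dry descent): warms by 9.8 × 0.8 = 7.84°C, giving 8.32°C.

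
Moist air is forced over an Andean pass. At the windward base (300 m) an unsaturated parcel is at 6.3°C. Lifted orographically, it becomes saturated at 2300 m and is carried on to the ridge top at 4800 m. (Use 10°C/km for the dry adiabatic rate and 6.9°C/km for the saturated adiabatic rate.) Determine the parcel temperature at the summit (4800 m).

-30.95°C

Dry to 2300 m: -10 × 2 km = -20°C, so T = -13.7°C.
Saturated to 4800 m: -6.9 × 2.5 km = -17.25°C, so T = -30.95°C.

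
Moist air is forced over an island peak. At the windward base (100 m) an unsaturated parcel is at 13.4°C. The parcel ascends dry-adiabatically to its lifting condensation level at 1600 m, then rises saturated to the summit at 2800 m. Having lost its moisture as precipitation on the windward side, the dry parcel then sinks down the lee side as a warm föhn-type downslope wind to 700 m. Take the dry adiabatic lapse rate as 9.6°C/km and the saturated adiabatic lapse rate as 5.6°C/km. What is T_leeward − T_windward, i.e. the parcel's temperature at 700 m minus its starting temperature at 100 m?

100–1600 m, dry: Δz = 1.5 km ⇒ ΔT = -14.4°C; T = -1°C
1600–2800 m, saturated: Δz = 1.2 km ⇒ ΔT = -6.72°C; T = -7.72°C
2800–700 m, dry descent: Δz = 2.1 km ⇒ ΔT = +20.16°C; T = 12.44°C
Net change vs windward start: 12.44 − 13.4 = -0.96°C

-0.96°C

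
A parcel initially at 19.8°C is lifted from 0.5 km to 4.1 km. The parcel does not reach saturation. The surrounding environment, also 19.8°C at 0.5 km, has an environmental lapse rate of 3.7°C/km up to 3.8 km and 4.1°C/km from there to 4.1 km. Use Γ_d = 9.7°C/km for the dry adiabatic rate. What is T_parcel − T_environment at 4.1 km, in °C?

-21.48°C (parcel cooler than environment)

Parcel:
  500–4100 m, dry: Δz = 3.6 km ⇒ ΔT = -34.92°C; T = -15.12°C
Environment:
  500–3800 m, environment, lower layer: Δz = 3.3 km ⇒ ΔT = -12.21°C; T = 7.59°C
  3800–4100 m, environment, upper layer: Δz = 0.3 km ⇒ ΔT = -1.23°C; T = 6.36°C
T_parcel − T_env = -15.12 − 6.36 = -21.48°C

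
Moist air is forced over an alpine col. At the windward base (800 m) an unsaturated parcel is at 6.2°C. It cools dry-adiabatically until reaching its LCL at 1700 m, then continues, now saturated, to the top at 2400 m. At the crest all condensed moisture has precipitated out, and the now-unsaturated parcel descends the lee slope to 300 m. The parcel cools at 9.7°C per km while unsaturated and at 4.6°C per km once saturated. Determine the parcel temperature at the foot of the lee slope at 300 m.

14.62°C

800 → 1700 m (dry, 9.7°C/km): ΔT = -9.7 × 0.9 = -8.73°C → T = -2.53°C
1700 → 2400 m (saturated, 4.6°C/km): ΔT = -4.6 × 0.7 = -3.22°C → T = -5.75°C
2400 → 300 m (dry descent, 9.7°C/km): ΔT = +9.7 × 2.1 = +20.37°C → T = 14.62°C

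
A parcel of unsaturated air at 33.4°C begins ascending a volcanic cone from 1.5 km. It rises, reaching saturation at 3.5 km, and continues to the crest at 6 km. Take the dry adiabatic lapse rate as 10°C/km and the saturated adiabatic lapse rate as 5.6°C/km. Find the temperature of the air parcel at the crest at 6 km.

-0.6°C

Dry to 3500 m: -10 × 2 km = -20°C, so T = 13.4°C.
Saturated to 6000 m: -5.6 × 2.5 km = -14°C, so T = -0.6°C.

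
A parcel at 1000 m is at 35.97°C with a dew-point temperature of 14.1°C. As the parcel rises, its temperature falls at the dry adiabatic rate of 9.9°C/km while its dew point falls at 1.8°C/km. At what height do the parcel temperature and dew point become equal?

3700 m

T and T_d converge at 9.9 − 1.8 = 8.1°C per km
Height above start = (35.97 − 14.1) / 8.1 = 2.7 km
LCL altitude = 1000 m + 2700 m = 3700 m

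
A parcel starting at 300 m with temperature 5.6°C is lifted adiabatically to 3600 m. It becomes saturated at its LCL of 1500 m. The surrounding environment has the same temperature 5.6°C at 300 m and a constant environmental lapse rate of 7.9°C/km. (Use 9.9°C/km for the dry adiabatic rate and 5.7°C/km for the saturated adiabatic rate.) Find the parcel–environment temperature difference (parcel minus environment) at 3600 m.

Parcel:
  From 300 m to 1500 m (dry): cools by 9.9 × 1.2 = 11.88°C, giving -6.28°C.
  From 1500 m to 3600 m (saturated): cools by 5.7 × 2.1 = 11.97°C, giving -18.25°C.
Environment:
  From 300 m to 3600 m (environment): cools by 7.9 × 3.3 = 26.07°C, giving -20.47°C.
T_parcel − T_env = -18.25 − (-20.47) = +2.22°C

+2.22°C (parcel warmer than environment)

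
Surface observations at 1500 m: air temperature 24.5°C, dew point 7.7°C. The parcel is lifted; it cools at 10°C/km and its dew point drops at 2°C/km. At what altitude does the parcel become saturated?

T and T_d converge at 10 − 2 = 8°C per km
Height above start = (24.5 − 7.7) / 8 = 2.1 km
LCL altitude = 1500 m + 2100 m = 3600 m

3600 m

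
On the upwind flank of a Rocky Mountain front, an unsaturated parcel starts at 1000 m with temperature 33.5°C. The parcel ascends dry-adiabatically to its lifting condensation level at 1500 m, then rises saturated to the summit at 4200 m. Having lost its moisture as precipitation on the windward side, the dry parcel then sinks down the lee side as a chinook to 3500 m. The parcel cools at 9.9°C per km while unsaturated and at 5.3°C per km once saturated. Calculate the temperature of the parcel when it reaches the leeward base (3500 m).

1000–1500 m, dry: Δz = 0.5 km ⇒ ΔT = -4.95°C; T = 28.55°C
1500–4200 m, saturated: Δz = 2.7 km ⇒ ΔT = -14.31°C; T = 14.24°C
4200–3500 m, dry descent: Δz = 0.7 km ⇒ ΔT = +6.93°C; T = 21.17°C

21.17°C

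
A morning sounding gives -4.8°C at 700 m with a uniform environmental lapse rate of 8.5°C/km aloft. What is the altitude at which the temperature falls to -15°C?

1900 m

Height above start = (-4.8 − (-15)) / 8.5 = 1.2 km
Altitude = 700 m + 1200 m = 1900 m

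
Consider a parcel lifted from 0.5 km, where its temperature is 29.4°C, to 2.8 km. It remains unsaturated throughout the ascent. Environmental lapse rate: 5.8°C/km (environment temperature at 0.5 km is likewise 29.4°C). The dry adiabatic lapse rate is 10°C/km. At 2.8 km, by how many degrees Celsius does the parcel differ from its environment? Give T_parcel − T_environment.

-9.66°C (parcel cooler than environment)

Parcel:
  500–2800 m, dry: Δz = 2.3 km ⇒ ΔT = -23°C; T = 6.4°C
Environment:
  500–2800 m, environment: Δz = 2.3 km ⇒ ΔT = -13.34°C; T = 16.06°C
T_parcel − T_env = 6.4 − 16.06 = -9.66°C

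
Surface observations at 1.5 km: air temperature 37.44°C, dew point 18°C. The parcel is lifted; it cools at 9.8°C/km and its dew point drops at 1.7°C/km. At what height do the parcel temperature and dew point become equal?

3.9 km

T and T_d converge at 9.8 − 1.7 = 8.1°C per km
Height above start = (37.44 − 18) / 8.1 = 2.4 km
LCL altitude = 1500 m + 2400 m = 3900 m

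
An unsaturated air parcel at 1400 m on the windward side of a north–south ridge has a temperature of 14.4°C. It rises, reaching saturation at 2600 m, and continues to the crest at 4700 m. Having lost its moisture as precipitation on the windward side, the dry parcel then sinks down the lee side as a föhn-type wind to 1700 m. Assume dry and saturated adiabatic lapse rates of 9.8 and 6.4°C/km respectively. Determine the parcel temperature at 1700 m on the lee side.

Dry to 2600 m: -9.8 × 1.2 km = -11.76°C, so T = 2.64°C.
Saturated to 4700 m: -6.4 × 2.1 km = -13.44°C, so T = -10.8°C.
Dry descent to 1700 m: +9.8 × 3 km = +29.4°C, so T = 18.6°C.

18.6°C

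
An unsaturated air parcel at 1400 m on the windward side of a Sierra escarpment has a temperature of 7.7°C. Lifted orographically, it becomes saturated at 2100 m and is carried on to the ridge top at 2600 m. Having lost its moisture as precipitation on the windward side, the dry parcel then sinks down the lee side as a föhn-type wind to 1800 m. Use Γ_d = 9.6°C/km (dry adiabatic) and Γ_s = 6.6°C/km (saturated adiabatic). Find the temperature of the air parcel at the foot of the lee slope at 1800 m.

1400 → 2100 m (dry, 9.6°C/km): ΔT = -9.6 × 0.7 = -6.72°C → T = 0.98°C
2100 → 2600 m (saturated, 6.6°C/km): ΔT = -6.6 × 0.5 = -3.3°C → T = -2.32°C
2600 → 1800 m (dry descent, 9.6°C/km): ΔT = +9.6 × 0.8 = +7.68°C → T = 5.36°C

5.36°C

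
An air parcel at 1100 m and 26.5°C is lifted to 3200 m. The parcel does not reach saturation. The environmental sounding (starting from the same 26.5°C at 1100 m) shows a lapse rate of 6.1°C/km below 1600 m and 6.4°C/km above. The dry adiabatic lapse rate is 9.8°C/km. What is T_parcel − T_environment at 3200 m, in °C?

-7.29°C (parcel cooler than environment)

Parcel:
  1100–3200 m, dry: Δz = 2.1 km ⇒ ΔT = -20.58°C; T = 5.92°C
Environment:
  1100–1600 m, environment, lower layer: Δz = 0.5 km ⇒ ΔT = -3.05°C; T = 23.45°C
  1600–3200 m, environment, upper layer: Δz = 1.6 km ⇒ ΔT = -10.24°C; T = 13.21°C
T_parcel − T_env = 5.92 − 13.21 = -7.29°C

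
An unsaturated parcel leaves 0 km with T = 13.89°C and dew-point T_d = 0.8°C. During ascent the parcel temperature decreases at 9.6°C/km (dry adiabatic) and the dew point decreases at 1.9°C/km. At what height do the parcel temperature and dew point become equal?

T and T_d converge at 9.6 − 1.9 = 7.7°C per km
Height above start = (13.89 − 0.8) / 7.7 = 1.7 km
LCL altitude = 0 m + 1700 m = 1700 m

1.7 km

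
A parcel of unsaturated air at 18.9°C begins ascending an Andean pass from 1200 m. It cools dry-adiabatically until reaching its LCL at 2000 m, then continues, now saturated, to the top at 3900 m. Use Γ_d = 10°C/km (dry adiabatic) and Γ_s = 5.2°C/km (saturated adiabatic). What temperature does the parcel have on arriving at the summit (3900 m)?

From 1200 m to 2000 m (dry): cools by 10 × 0.8 = 8°C, giving 10.9°C.
From 2000 m to 3900 m (saturated): cools by 5.2 × 1.9 = 9.88°C, giving 1.02°C.

1.02°C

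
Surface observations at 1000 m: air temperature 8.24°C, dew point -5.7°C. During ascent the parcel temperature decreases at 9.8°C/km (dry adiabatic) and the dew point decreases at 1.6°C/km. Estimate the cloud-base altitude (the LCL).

T and T_d converge at 9.8 − 1.6 = 8.2°C per km
Height above start = (8.24 − (-5.7)) / 8.2 = 1.7 km
LCL altitude = 1000 m + 1700 m = 2700 m

2700 m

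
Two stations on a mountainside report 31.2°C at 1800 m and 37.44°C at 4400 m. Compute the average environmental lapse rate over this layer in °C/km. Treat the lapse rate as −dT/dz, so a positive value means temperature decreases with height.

-2.4°C/km

Γ = −ΔT/Δz = (31.2 − 37.44) / (4400 − 1800) m
  = -6.24°C / 2.6 km = -2.4°C/km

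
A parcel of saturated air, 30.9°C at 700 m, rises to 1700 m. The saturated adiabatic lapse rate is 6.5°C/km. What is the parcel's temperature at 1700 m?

From 700 m to 1700 m (saturated adiabatic): cools by 6.5 × 1 = 6.5°C, giving 24.4°C.

24.4°C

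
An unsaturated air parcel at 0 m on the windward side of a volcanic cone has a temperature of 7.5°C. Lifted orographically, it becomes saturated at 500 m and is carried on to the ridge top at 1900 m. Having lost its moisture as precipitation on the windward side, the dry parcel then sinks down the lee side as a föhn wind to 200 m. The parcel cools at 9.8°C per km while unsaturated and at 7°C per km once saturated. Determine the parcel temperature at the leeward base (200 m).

From 0 m to 500 m (dry): cools by 9.8 × 0.5 = 4.9°C, giving 2.6°C.
From 500 m to 1900 m (saturated): cools by 7 × 1.4 = 9.8°C, giving -7.2°C.
From 1900 m to 200 m (dry descent): warms by 9.8 × 1.7 = 16.66°C, giving 9.46°C.

9.46°C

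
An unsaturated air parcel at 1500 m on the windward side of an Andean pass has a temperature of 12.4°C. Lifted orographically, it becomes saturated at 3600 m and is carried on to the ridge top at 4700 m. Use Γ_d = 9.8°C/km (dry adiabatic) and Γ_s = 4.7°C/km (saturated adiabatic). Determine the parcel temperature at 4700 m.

1500 → 3600 m (dry, 9.8°C/km): ΔT = -9.8 × 2.1 = -20.58°C → T = -8.18°C
3600 → 4700 m (saturated, 4.7°C/km): ΔT = -4.7 × 1.1 = -5.17°C → T = -13.35°C

-13.35°C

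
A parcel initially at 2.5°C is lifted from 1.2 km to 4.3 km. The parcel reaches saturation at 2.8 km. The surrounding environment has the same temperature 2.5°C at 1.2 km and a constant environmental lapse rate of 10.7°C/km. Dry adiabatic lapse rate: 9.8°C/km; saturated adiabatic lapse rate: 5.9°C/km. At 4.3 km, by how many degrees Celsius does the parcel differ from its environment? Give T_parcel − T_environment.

Parcel:
  Dry to 2800 m: -9.8 × 1.6 km = -15.68°C, so T = -13.18°C.
  Saturated to 4300 m: -5.9 × 1.5 km = -8.85°C, so T = -22.03°C.
Environment:
  Environment to 4300 m: -10.7 × 3.1 km = -33.17°C, so T = -30.67°C.
T_parcel − T_env = -22.03 − (-30.67) = +8.64°C

+8.64°C (parcel warmer than environment)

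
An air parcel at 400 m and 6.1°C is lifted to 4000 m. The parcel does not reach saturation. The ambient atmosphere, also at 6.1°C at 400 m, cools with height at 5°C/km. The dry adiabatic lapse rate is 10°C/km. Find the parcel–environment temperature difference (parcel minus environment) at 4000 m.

-18°C (parcel cooler than environment)

Parcel:
  From 400 m to 4000 m (dry): cools by 10 × 3.6 = 36°C, giving -29.9°C.
Environment:
  From 400 m to 4000 m (environment): cools by 5 × 3.6 = 18°C, giving -11.9°C.
T_parcel − T_env = -29.9 − (-11.9) = -18°C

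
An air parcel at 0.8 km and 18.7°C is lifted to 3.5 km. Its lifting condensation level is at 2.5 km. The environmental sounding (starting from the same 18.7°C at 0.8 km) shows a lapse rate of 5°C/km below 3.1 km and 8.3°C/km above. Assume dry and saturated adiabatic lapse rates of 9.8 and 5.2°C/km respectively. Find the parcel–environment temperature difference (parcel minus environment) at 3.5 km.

-7.04°C (parcel cooler than environment)

Parcel:
  800–2500 m, dry: Δz = 1.7 km ⇒ ΔT = -16.66°C; T = 2.04°C
  2500–3500 m, saturated: Δz = 1 km ⇒ ΔT = -5.2°C; T = -3.16°C
Environment:
  800–3100 m, environment, lower layer: Δz = 2.3 km ⇒ ΔT = -11.5°C; T = 7.2°C
  3100–3500 m, environment, upper layer: Δz = 0.4 km ⇒ ΔT = -3.32°C; T = 3.88°C
T_parcel − T_env = -3.16 − 3.88 = -7.04°C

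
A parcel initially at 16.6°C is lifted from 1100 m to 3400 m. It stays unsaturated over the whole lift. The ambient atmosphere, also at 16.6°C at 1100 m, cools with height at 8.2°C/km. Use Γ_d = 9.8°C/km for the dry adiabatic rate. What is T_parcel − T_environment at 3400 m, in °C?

Parcel:
  From 1100 m to 3400 m (dry): cools by 9.8 × 2.3 = 22.54°C, giving -5.94°C.
Environment:
  From 1100 m to 3400 m (environment): cools by 8.2 × 2.3 = 18.86°C, giving -2.26°C.
T_parcel − T_env = -5.94 − (-2.26) = -3.68°C

-3.68°C (parcel cooler than environment)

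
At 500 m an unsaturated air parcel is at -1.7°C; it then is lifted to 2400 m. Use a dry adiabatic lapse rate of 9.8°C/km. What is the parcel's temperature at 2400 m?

-20.32°C

From 500 m to 2400 m (dry adiabatic): cools by 9.8 × 1.9 = 18.62°C, giving -20.32°C.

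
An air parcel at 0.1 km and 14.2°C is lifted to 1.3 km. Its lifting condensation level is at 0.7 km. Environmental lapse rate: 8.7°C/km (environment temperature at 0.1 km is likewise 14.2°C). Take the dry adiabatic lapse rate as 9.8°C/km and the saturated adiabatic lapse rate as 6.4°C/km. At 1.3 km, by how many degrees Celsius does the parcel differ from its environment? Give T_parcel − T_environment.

Parcel:
  From 100 m to 700 m (dry): cools by 9.8 × 0.6 = 5.88°C, giving 8.32°C.
  From 700 m to 1300 m (saturated): cools by 6.4 × 0.6 = 3.84°C, giving 4.48°C.
Environment:
  From 100 m to 1300 m (environment): cools by 8.7 × 1.2 = 10.44°C, giving 3.76°C.
T_parcel − T_env = 4.48 − 3.76 = +0.72°C

+0.72°C (parcel warmer than environment)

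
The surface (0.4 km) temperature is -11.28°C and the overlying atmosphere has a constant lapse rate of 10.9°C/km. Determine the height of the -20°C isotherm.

1.2 km

Height above start = (-11.28 − (-20)) / 10.9 = 0.8 km
Altitude = 400 m + 800 m = 1200 m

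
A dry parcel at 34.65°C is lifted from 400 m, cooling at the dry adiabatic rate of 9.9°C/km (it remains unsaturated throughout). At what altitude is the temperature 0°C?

Height above start = (34.65 − 0) / 9.9 = 3.5 km
Altitude = 400 m + 3500 m = 3900 m

3900 m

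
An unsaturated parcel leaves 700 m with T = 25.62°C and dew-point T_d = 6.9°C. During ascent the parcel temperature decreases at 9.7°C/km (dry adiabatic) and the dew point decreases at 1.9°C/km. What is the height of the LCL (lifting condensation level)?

T and T_d converge at 9.7 − 1.9 = 7.8°C per km
Height above start = (25.62 − 6.9) / 7.8 = 2.4 km
LCL altitude = 700 m + 2400 m = 3100 m

3100 m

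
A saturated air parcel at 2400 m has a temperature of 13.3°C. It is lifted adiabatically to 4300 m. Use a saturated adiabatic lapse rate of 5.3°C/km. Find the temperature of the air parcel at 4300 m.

3.23°C

2400–4300 m, saturated adiabatic: Δz = 1.9 km ⇒ ΔT = -10.07°C; T = 3.23°C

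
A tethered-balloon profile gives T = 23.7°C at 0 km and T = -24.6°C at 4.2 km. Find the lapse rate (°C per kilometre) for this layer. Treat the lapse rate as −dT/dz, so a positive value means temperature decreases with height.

11.5°C/km

Γ = −ΔT/Δz = (23.7 − (-24.6)) / (4200 − 0) m
  = 48.3°C / 4.2 km = 11.5°C/km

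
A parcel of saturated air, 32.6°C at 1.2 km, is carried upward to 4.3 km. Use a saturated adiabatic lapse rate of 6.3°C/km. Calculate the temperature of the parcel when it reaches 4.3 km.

1200 → 4300 m (saturated adiabatic, 6.3°C/km): ΔT = -6.3 × 3.1 = -19.53°C → T = 13.07°C

13.07°C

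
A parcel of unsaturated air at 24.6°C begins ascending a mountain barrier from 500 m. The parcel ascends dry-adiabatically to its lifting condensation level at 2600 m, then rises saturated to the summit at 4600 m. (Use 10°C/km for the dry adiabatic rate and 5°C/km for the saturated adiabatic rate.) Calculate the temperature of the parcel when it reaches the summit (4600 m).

500–2600 m, dry: Δz = 2.1 km ⇒ ΔT = -21°C; T = 3.6°C
2600–4600 m, saturated: Δz = 2 km ⇒ ΔT = -10°C; T = -6.4°C

-6.4°C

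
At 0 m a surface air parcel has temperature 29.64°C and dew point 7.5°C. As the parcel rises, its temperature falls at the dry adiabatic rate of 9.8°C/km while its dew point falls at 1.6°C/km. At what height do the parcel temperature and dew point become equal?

T and T_d converge at 9.8 − 1.6 = 8.2°C per km
Height above start = (29.64 − 7.5) / 8.2 = 2.7 km
LCL altitude = 0 m + 2700 m = 2700 m

2700 m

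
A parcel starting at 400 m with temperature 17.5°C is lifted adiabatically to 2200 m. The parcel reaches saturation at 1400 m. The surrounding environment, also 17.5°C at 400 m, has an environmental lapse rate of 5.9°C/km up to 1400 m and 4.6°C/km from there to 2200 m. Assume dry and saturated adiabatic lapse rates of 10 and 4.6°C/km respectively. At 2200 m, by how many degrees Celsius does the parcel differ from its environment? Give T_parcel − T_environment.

Parcel:
  400 → 1400 m (dry, 10°C/km): ΔT = -10 × 1 = -10°C → T = 7.5°C
  1400 → 2200 m (saturated, 4.6°C/km): ΔT = -4.6 × 0.8 = -3.68°C → T = 3.82°C
Environment:
  400 → 1400 m (environment, lower layer, 5.9°C/km): ΔT = -5.9 × 1 = -5.9°C → T = 11.6°C
  1400 → 2200 m (environment, upper layer, 4.6°C/km): ΔT = -4.6 × 0.8 = -3.68°C → T = 7.92°C
T_parcel − T_env = 3.82 − 7.92 = -4.1°C

-4.1°C (parcel cooler than environment)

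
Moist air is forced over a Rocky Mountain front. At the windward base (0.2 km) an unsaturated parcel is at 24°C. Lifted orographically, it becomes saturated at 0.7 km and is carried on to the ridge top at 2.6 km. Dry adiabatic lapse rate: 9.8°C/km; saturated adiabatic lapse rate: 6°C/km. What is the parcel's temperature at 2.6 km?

7.7°C

200 → 700 m (dry, 9.8°C/km): ΔT = -9.8 × 0.5 = -4.9°C → T = 19.1°C
700 → 2600 m (saturated, 6°C/km): ΔT = -6 × 1.9 = -11.4°C → T = 7.7°C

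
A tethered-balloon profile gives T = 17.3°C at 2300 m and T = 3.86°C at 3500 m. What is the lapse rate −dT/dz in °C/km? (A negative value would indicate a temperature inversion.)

Γ = −ΔT/Δz = (17.3 − 3.86) / (3500 − 2300) m
  = 13.44°C / 1.2 km = 11.2°C/km

11.2°C/km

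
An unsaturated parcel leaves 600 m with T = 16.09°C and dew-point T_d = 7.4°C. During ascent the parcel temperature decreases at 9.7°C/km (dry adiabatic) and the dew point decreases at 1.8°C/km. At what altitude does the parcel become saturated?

1700 m

T and T_d converge at 9.7 − 1.8 = 7.9°C per km
Height above start = (16.09 − 7.4) / 7.9 = 1.1 km
LCL altitude = 600 m + 1100 m = 1700 m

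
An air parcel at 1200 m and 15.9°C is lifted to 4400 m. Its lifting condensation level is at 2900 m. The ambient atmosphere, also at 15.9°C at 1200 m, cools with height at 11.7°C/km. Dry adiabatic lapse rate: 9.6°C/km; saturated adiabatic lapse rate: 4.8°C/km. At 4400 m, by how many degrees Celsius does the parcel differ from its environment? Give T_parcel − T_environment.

Parcel:
  From 1200 m to 2900 m (dry): cools by 9.6 × 1.7 = 16.32°C, giving -0.42°C.
  From 2900 m to 4400 m (saturated): cools by 4.8 × 1.5 = 7.2°C, giving -7.62°C.
Environment:
  From 1200 m to 4400 m (environment): cools by 11.7 × 3.2 = 37.44°C, giving -21.54°C.
T_parcel − T_env = -7.62 − (-21.54) = +13.92°C

+13.92°C (parcel warmer than environment)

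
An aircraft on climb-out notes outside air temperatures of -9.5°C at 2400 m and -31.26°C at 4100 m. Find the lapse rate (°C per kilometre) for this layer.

12.8°C/km

Γ = −ΔT/Δz = (-9.5 − (-31.26)) / (4100 − 2400) m
  = 21.76°C / 1.7 km = 12.8°C/km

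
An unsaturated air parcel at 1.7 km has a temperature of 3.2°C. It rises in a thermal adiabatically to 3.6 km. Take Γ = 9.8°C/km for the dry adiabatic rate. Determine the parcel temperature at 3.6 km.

1700 → 3600 m (dry adiabatic, 9.8°C/km): ΔT = -9.8 × 1.9 = -18.62°C → T = -15.42°C

-15.42°C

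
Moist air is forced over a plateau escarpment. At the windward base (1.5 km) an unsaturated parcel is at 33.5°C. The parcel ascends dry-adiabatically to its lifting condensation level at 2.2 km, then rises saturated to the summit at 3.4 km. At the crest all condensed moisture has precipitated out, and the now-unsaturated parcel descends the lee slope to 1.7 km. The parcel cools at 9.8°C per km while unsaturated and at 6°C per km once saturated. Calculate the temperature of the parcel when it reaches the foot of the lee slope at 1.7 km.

36.1°C

From 1500 m to 2200 m (dry): cools by 9.8 × 0.7 = 6.86°C, giving 26.64°C.
From 2200 m to 3400 m (saturated): cools by 6 × 1.2 = 7.2°C, giving 19.44°C.
From 3400 m to 1700 m (dry descent): warms by 9.8 × 1.7 = 16.66°C, giving 36.1°C.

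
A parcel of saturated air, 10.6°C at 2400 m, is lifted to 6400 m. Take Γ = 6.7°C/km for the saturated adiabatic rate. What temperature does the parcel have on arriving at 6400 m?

From 2400 m to 6400 m (saturated adiabatic): cools by 6.7 × 4 = 26.8°C, giving -16.2°C.

-16.2°C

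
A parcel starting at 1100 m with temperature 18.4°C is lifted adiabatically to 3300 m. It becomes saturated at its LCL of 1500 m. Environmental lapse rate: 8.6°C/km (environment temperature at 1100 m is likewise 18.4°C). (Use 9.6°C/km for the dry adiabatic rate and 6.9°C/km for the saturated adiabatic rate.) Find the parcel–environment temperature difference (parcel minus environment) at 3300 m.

Parcel:
  From 1100 m to 1500 m (dry): cools by 9.6 × 0.4 = 3.84°C, giving 14.56°C.
  From 1500 m to 3300 m (saturated): cools by 6.9 × 1.8 = 12.42°C, giving 2.14°C.
Environment:
  From 1100 m to 3300 m (environment): cools by 8.6 × 2.2 = 18.92°C, giving -0.52°C.
T_parcel − T_env = 2.14 − (-0.52) = +2.66°C

+2.66°C (parcel warmer than environment)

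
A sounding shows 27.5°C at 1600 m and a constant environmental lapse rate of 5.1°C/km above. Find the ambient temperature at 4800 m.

1600–4800 m, environmental: Δz = 3.2 km ⇒ ΔT = -16.32°C; T = 11.18°C

11.18°C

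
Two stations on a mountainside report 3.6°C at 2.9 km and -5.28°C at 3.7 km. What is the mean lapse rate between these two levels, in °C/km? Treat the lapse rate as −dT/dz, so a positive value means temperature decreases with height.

Γ = −ΔT/Δz = (3.6 − (-5.28)) / (3700 − 2900) m
  = 8.88°C / 0.8 km = 11.1°C/km

11.1°C/km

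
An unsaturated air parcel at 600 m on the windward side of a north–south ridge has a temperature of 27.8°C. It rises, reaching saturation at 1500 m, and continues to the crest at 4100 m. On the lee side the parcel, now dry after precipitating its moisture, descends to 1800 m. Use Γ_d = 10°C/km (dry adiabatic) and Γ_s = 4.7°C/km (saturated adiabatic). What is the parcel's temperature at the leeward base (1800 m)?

29.58°C

From 600 m to 1500 m (dry): cools by 10 × 0.9 = 9°C, giving 18.8°C.
From 1500 m to 4100 m (saturated): cools by 4.7 × 2.6 = 12.22°C, giving 6.58°C.
From 4100 m to 1800 m (dry descent): warms by 10 × 2.3 = 23°C, giving 29.58°C.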